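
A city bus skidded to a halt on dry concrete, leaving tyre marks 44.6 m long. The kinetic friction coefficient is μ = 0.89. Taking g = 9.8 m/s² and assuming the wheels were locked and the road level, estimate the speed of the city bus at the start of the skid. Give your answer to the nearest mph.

Initial speed ≈ 62 mph

Deceleration a = μg = 0.89 × 9.8 = 8.722 m/s².
v = √(2a·d) = √(2 × 8.722 × 44.6) = √778.002 = 27.8927 m/s.
= 27.8927 ÷ 0.44704 = 62.394 mph.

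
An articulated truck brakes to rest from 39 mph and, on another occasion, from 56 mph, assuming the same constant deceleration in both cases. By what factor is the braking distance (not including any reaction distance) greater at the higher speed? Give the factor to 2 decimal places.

Factor ≈ 2.06

Braking distance d = v²/(2a), so with a fixed, d ∝ v².
Factor = (56/39)² = 1.4359² = 2.0618.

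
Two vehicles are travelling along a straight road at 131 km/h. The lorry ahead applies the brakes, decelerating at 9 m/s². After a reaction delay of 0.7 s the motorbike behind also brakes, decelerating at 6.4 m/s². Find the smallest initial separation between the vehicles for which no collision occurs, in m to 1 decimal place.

131 km/h ÷ 3.6 = 36.3889 m/s.
Leader travels v²/(2a_L) = 1324.152 / 18.000 = 73.564 m before stopping.
Follower covers v·t_r = 36.3889 × 0.7 = 25.472 m while reacting, then v²/(2a_F) = 1324.152 / 12.800 = 103.449 m while braking, for a total of 25.472 + 103.449 = 128.921 m.
Since a_F ≤ a_L and the follower starts braking later, the follower is never slower than the leader, so the closest approach is when both have stopped.
Minimum gap = 128.921 − 73.564 = 55.357 m.

Minimum gap ≈ 55.4 m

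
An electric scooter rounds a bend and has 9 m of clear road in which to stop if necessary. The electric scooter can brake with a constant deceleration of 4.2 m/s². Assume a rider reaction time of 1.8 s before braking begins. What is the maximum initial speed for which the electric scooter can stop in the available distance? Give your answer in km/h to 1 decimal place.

Stopping distance: v·t_r + v²/(2a) = 9 with t_r = 1.8 s and a = 4.200 m/s².
So v² + 15.120 v − 75.60 = 0.
Positive root: v = −a·t_r + √((a·t_r)² + 2a·d) = −7.560 + √(57.154 + 75.60) = 3.9619 m/s.
3.9619 m/s × 3.6 = 14.263 km/h.

Maximum speed ≈ 14.3 km/h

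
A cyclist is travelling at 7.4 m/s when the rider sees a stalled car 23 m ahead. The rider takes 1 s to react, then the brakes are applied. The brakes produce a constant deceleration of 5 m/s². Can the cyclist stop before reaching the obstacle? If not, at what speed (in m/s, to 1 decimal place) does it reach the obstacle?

Yes — it stops about 10.1 m short of the obstacle, so it never reaches it

Reaction distance = 7.4000 × 1 = 7.400 m.
Braking distance = v²/(2a) = 54.760 / 10.000 = 5.476 m.
Total stopping distance = 7.400 + 5.476 = 12.876 m, vs 23 m available — it stops with 23 − 12.876 = 10.124 m to spare.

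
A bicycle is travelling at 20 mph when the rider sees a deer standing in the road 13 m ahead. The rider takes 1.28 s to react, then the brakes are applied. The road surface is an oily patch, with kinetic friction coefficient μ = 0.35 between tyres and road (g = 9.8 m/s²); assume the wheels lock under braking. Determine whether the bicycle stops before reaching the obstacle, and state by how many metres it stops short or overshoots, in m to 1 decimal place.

20 mph × 0.44704 = 8.9408 m/s.
a = μg = 0.35 × 9.8 = 3.430 m/s².
Reaction distance = 8.9408 × 1.28 = 11.444 m.
Braking distance = v²/(2a) = 79.938 / 6.860 = 11.653 m.
Total stopping distance = 11.444 + 11.653 = 23.097 m, vs 13 m available — it cannot stop in time and overshoots by 23.097 − 13 = 10.097 m.

No — it overshoots by 10.1 m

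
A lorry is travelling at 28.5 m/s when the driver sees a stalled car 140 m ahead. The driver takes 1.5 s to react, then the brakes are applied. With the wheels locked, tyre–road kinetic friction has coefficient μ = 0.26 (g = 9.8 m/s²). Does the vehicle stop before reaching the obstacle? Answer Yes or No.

No

a = μg = 0.26 × 9.8 = 2.548 m/s².
Reaction distance = 28.5000 × 1.5 = 42.750 m.
Braking distance = v²/(2a) = 812.250 / 5.096 = 159.390 m.
Total stopping distance = 42.750 + 159.390 = 202.140 m, vs 140 m available — it cannot stop in time and overshoots by 202.140 − 140 = 62.140 m.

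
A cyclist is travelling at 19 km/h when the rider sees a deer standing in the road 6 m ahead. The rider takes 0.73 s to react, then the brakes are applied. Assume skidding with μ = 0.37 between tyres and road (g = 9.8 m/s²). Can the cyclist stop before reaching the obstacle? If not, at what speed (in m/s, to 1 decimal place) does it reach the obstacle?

19 km/h ÷ 3.6 = 5.2778 m/s.
a = μg = 0.37 × 9.8 = 3.626 m/s².
Reaction distance = 5.2778 × 0.73 = 3.853 m.
Braking distance needed to stop: v²/(2a) = 27.855 / 7.252 = 3.841 m, so total needed = 3.853 + 3.841 = 7.694 m > 6 m — it cannot stop.
Distance remaining when braking begins: 6 − 3.853 = 2.147 m.
v² = v₀² − 2a·d = 27.855 − 2 × 3.626 × 2.147 = 12.285 m²/s².
v = √12.285 = 3.505 m/s.

No — it strikes the obstacle at 3.5 m/s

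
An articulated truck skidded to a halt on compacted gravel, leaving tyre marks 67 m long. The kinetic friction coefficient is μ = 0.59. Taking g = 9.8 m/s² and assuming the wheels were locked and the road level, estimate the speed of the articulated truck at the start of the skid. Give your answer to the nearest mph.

Deceleration a = μg = 0.59 × 9.8 = 5.782 m/s².
v = √(2a·d) = √(2 × 5.782 × 67) = √774.788 = 27.8350 m/s.
= 27.8350 ÷ 0.44704 = 62.265 mph.

Initial speed ≈ 62 mph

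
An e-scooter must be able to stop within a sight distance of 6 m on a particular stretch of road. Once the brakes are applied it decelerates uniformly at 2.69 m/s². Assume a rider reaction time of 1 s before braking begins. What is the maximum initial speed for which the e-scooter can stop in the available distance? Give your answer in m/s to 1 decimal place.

Maximum speed ≈ 3.6 m/s

Stopping distance: v·t_r + v²/(2a) = 6 with t_r = 1 s and a = 2.690 m/s².
So v² + 5.380 v − 32.28 = 0.
Positive root: v = −a·t_r + √((a·t_r)² + 2a·d) = −2.690 + √(7.236 + 32.28) = 3.5962 m/s.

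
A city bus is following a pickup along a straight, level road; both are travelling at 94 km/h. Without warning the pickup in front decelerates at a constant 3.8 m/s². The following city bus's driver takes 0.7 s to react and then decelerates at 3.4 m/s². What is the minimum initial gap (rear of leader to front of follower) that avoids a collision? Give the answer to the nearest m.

94 km/h ÷ 3.6 = 26.1111 m/s.
Leader travels v²/(2a_L) = 681.790 / 7.600 = 89.709 m before stopping.
Follower covers v·t_r = 26.1111 × 0.7 = 18.278 m while reacting, then v²/(2a_F) = 681.790 / 6.800 = 100.263 m while braking, for a total of 18.278 + 100.263 = 118.541 m.
Since a_F ≤ a_L and the follower starts braking later, the follower is never slower than the leader, so the closest approach is when both have stopped.
Minimum gap = 118.541 − 89.709 = 28.832 m.

Minimum gap ≈ 29 m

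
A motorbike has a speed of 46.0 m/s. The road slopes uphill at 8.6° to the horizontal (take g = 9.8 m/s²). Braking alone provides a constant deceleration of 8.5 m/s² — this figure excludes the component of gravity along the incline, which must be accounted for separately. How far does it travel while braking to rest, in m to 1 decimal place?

Braking distance ≈ 106.2 m

Gravity along the uphill slope adds to the braking deceleration: a_eff = 8.500 + 9.8·sin 8.6° = 8.500 + 1.465 = 9.965 m/s².
Braking distance = v²/(2a) = 46.0000² / (2 × 9.965) = 2116.000 / 19.930 = 106.172 m.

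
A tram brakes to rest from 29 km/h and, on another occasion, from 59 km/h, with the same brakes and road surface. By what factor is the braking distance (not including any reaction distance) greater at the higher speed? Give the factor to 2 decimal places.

Braking distance d = v²/(2a), so with a fixed, d ∝ v².
Factor = (59/29)² = 2.0345² = 4.1392.

Factor ≈ 4.14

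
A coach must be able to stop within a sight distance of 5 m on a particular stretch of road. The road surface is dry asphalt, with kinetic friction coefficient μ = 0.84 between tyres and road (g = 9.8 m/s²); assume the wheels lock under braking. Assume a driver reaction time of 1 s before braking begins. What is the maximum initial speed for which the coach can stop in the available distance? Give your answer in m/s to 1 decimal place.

Maximum speed ≈ 4.0 m/s

a = μg = 0.84 × 9.8 = 8.232 m/s².
Stopping distance: v·t_r + v²/(2a) = 5 with t_r = 1 s and a = 8.232 m/s².
So v² + 16.464 v − 82.32 = 0.
Positive root: v = −a·t_r + √((a·t_r)² + 2a·d) = −8.232 + √(67.766 + 82.32) = 4.0190 m/s.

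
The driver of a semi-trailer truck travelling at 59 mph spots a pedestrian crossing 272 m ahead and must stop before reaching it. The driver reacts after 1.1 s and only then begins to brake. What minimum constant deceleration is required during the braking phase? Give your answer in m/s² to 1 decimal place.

59 mph × 0.44704 = 26.3754 m/s.
Distance covered during reaction = 26.3754 × 1.1 = 29.013 m.
Distance available for braking: 272 − 29.013 = 242.987 m.
v² = 2a·d ⇒ a = v²/(2d) = 26.3754² / (2 × 242.987) = 695.662 / 485.974 = 1.4315 m/s².

Required deceleration ≈ 1.4 m/s²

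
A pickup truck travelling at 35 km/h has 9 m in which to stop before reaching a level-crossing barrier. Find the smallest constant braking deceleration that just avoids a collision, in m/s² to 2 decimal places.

Required deceleration ≈ 5.25 m/s²

35 km/h ÷ 3.6 = 9.7222 m/s.
v² = 2a·d ⇒ a = v²/(2d) = 9.7222² / (2 × 9.000) = 94.521 / 18.000 = 5.2512 m/s².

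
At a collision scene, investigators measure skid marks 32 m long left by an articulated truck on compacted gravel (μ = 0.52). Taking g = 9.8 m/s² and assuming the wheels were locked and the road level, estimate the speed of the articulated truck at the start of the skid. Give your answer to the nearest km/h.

Initial speed ≈ 65 km/h

Deceleration a = μg = 0.52 × 9.8 = 5.096 m/s².
v = √(2a·d) = √(2 × 5.096 × 32) = √326.144 = 18.0595 m/s.
= 18.0595 × 3.6 = 65.014 km/h.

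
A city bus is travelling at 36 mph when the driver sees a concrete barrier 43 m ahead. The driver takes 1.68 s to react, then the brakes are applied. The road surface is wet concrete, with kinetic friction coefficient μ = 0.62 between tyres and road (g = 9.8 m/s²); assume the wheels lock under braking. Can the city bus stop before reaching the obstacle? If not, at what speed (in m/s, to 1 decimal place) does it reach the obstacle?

No — it strikes the obstacle at 8.1 m/s

36 mph × 0.44704 = 16.0934 m/s.
a = μg = 0.62 × 9.8 = 6.076 m/s².
Reaction distance = 16.0934 × 1.68 = 27.037 m.
Braking distance needed to stop: v²/(2a) = 258.998 / 12.152 = 21.313 m, so total needed = 27.037 + 21.313 = 48.350 m > 43 m — it cannot stop.
Distance remaining when braking begins: 43 − 27.037 = 15.963 m.
v² = v₀² − 2a·d = 258.998 − 2 × 6.076 × 15.963 = 65.016 m²/s².
v = √65.016 = 8.063 m/s.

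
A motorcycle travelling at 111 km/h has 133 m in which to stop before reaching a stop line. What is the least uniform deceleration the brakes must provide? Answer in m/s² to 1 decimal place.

Required deceleration ≈ 3.6 m/s²

111 km/h ÷ 3.6 = 30.8333 m/s.
v² = 2a·d ⇒ a = v²/(2d) = 30.8333² / (2 × 133.000) = 950.692 / 266.000 = 3.5740 m/s².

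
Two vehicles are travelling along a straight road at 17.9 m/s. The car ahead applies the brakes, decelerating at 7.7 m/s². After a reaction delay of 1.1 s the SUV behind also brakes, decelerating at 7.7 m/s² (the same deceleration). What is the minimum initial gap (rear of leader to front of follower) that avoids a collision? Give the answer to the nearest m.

Minimum gap ≈ 20 m

Leader travels v²/(2a_L) = 320.410 / 15.400 = 20.806 m before stopping.
Follower covers v·t_r = 17.9000 × 1.1 = 19.690 m while reacting, then v²/(2a_F) = 320.410 / 15.400 = 20.806 m while braking, for a total of 19.690 + 20.806 = 40.496 m.
Since a_F ≤ a_L and the follower starts braking later, the follower is never slower than the leader, so the closest approach is when both have stopped.
Minimum gap = 40.496 − 20.806 = 19.690 m.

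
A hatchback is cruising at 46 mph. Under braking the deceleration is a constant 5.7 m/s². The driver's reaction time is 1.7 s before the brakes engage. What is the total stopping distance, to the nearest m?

46 mph × 0.44704 = 20.5638 m/s.
Reaction distance = v·t_r = 20.5638 × 1.7 = 34.958 m.
Braking distance = v²/(2a) = 20.5638² / (2 × 5.700) = 422.870 / 11.400 = 37.094 m.
Total = 34.958 + 37.094 = 72.052 m.

Total stopping distance ≈ 72 m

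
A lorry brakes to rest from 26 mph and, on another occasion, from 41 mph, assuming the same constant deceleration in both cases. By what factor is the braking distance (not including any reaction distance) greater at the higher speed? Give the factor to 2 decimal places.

Factor ≈ 2.49

Braking distance d = v²/(2a), so with a fixed, d ∝ v².
Factor = (41/26)² = 1.5769² = 2.4866.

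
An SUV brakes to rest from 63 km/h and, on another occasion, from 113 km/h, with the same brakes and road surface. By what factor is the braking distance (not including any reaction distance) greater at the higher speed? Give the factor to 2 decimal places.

Factor ≈ 3.22

Braking distance d = v²/(2a), so with a fixed, d ∝ v².
Factor = (113/63)² = 1.7937² = 3.2174.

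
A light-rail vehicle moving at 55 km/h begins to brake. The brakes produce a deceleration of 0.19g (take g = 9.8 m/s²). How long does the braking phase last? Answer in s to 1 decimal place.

Braking time ≈ 8.2 s

55 km/h ÷ 3.6 = 15.2778 m/s.
a = 0.19 × 9.8 = 1.862 m/s².
Braking time = v/a = 15.2778 / 1.862 = 8.205 s.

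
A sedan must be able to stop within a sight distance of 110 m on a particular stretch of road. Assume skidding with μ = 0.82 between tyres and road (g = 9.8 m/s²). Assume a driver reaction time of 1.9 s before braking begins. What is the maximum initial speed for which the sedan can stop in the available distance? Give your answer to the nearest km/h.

a = μg = 0.82 × 9.8 = 8.036 m/s².
Stopping distance: v·t_r + v²/(2a) = 110 with t_r = 1.9 s and a = 8.036 m/s².
So v² + 30.537 v − 1767.92 = 0.
Positive root: v = −a·t_r + √((a·t_r)² + 2a·d) = −15.268 + √(233.112 + 1767.92) = 29.4649 m/s.
29.4649 m/s × 3.6 = 106.074 km/h.

Maximum speed ≈ 106 km/h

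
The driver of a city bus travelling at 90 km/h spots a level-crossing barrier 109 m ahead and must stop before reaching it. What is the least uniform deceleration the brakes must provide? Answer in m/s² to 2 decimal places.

90 km/h ÷ 3.6 = 25.0000 m/s.
v² = 2a·d ⇒ a = v²/(2d) = 25.0000² / (2 × 109.000) = 625.000 / 218.000 = 2.8670 m/s².

Required deceleration ≈ 2.87 m/s²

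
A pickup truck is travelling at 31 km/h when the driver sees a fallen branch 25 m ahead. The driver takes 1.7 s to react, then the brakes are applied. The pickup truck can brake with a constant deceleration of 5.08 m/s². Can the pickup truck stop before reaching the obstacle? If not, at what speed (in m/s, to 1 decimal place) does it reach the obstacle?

31 km/h ÷ 3.6 = 8.6111 m/s.
Reaction distance = 8.6111 × 1.7 = 14.639 m.
Braking distance = v²/(2a) = 74.151 / 10.160 = 7.298 m.
Total stopping distance = 14.639 + 7.298 = 21.937 m, vs 25 m available — it stops with 25 − 21.937 = 3.063 m to spare.

Yes — it stops about 3.1 m short of the obstacle, so it never reaches it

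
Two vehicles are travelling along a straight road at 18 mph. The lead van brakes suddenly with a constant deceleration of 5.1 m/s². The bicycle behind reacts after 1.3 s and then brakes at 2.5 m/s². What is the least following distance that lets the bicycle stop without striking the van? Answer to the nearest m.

18 mph × 0.44704 = 8.0467 m/s.
Leader travels v²/(2a_L) = 64.749 / 10.200 = 6.348 m before stopping.
Follower covers v·t_r = 8.0467 × 1.3 = 10.461 m while reacting, then v²/(2a_F) = 64.749 / 5.000 = 12.950 m while braking, for a total of 10.461 + 12.950 = 23.411 m.
Since a_F ≤ a_L and the follower starts braking later, the follower is never slower than the leader, so the closest approach is when both have stopped.
Minimum gap = 23.411 − 6.348 = 17.063 m.

Minimum gap ≈ 17 m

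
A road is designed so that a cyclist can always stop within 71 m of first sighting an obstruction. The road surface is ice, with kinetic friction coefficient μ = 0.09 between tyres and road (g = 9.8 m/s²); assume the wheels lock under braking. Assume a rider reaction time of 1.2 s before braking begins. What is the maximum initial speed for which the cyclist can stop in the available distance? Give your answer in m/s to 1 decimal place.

a = μg = 0.09 × 9.8 = 0.882 m/s².
Stopping distance: v·t_r + v²/(2a) = 71 with t_r = 1.2 s and a = 0.882 m/s².
So v² + 2.117 v − 125.24 = 0.
Positive root: v = −a·t_r + √((a·t_r)² + 2a·d) = −1.058 + √(1.119 + 125.24) = 10.1830 m/s.

Maximum speed ≈ 10.2 m/s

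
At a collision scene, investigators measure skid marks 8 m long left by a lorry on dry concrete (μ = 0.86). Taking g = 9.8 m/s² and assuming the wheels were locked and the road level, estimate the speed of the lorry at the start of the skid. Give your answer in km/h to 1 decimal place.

Initial speed ≈ 41.8 km/h

Deceleration a = μg = 0.86 × 9.8 = 8.428 m/s².
v = √(2a·d) = √(2 × 8.428 × 8) = √134.848 = 11.6124 m/s.
= 11.6124 × 3.6 = 41.805 km/h.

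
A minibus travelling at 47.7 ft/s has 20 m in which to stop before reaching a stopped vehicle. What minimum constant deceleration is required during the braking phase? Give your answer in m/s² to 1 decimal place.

Required deceleration ≈ 5.3 m/s²

47.7 ft/s × 0.3048 = 14.5390 m/s.
v² = 2a·d ⇒ a = v²/(2d) = 14.5390² / (2 × 20.000) = 211.383 / 40.000 = 5.2846 m/s².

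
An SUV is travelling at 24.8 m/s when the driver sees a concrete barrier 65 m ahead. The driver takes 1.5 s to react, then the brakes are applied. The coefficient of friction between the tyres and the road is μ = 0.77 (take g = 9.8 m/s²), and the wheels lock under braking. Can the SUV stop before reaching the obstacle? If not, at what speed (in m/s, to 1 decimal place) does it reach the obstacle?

No — it strikes the obstacle at 14.0 m/s

a = μg = 0.77 × 9.8 = 7.546 m/s².
Reaction distance = 24.8000 × 1.5 = 37.200 m.
Braking distance needed to stop: v²/(2a) = 615.040 / 15.092 = 40.753 m, so total needed = 37.200 + 40.753 = 77.953 m > 65 m — it cannot stop.
Distance remaining when braking begins: 65 − 37.200 = 27.800 m.
v² = v₀² − 2a·d = 615.040 − 2 × 7.546 × 27.800 = 195.482 m²/s².
v = √195.482 = 13.981 m/s.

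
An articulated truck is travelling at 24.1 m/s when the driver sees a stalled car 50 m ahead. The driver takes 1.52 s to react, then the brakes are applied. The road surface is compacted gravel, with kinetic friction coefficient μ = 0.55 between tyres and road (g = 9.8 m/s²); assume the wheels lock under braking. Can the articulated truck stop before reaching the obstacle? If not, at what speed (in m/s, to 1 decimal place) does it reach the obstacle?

No — it strikes the obstacle at 20.9 m/s

a = μg = 0.55 × 9.8 = 5.390 m/s².
Reaction distance = 24.1000 × 1.52 = 36.632 m.
Braking distance needed to stop: v²/(2a) = 580.810 / 10.780 = 53.878 m, so total needed = 36.632 + 53.878 = 90.510 m > 50 m — it cannot stop.
Distance remaining when braking begins: 50 − 36.632 = 13.368 m.
v² = v₀² − 2a·d = 580.810 − 2 × 5.390 × 13.368 = 436.703 m²/s².
v = √436.703 = 20.897 m/s.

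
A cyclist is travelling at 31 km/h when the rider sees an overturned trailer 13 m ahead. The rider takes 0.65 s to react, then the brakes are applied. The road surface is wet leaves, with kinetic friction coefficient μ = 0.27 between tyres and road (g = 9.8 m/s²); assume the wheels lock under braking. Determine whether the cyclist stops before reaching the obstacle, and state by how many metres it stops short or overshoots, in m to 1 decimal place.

No — it overshoots by 6.6 m

31 km/h ÷ 3.6 = 8.6111 m/s.
a = μg = 0.27 × 9.8 = 2.646 m/s².
Reaction distance = 8.6111 × 0.65 = 5.597 m.
Braking distance = v²/(2a) = 74.151 / 5.292 = 14.012 m.
Total stopping distance = 5.597 + 14.012 = 19.609 m, vs 13 m available — it cannot stop in time and overshoots by 19.609 − 13 = 6.609 m.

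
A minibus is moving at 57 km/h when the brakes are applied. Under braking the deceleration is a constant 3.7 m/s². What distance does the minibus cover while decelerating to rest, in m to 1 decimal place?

57 km/h ÷ 3.6 = 15.8333 m/s.
Braking distance = v²/(2a) = 15.8333² / (2 × 3.700) = 250.693 / 7.400 = 33.877 m.

Braking distance ≈ 33.9 m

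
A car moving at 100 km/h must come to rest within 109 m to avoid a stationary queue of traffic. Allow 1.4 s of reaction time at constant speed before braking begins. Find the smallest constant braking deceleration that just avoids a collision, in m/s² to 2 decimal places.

Required deceleration ≈ 5.50 m/s²

100 km/h ÷ 3.6 = 27.7778 m/s.
Distance covered during reaction = 27.7778 × 1.4 = 38.889 m.
Distance available for braking: 109 − 38.889 = 70.111 m.
v² = 2a·d ⇒ a = v²/(2d) = 27.7778² / (2 × 70.111) = 771.606 / 140.222 = 5.5027 m/s².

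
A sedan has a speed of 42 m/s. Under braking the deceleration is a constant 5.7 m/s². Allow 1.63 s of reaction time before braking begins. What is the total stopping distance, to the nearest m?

Total stopping distance ≈ 223 m

Reaction distance = v·t_r = 42.0000 × 1.63 = 68.460 m.
Braking distance = v²/(2a) = 42.0000² / (2 × 5.700) = 1764.000 / 11.400 = 154.737 m.
Total = 68.460 + 154.737 = 223.197 m.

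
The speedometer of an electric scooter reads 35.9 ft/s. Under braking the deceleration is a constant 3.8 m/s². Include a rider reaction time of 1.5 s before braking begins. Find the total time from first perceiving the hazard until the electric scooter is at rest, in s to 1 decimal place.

Total time ≈ 4.4 s

35.9 ft/s × 0.3048 = 10.9423 m/s.
Braking time = v/a = 10.9423 / 3.800 = 2.880 s.
Total = 1.5 + 2.880 = 4.380 s.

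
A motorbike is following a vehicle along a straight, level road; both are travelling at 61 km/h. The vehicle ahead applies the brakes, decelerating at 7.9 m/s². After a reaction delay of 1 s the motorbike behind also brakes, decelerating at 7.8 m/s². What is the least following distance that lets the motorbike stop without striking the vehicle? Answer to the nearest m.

61 km/h ÷ 3.6 = 16.9444 m/s.
Leader travels v²/(2a_L) = 287.113 / 15.800 = 18.172 m before stopping.
Follower covers v·t_r = 16.9444 × 1 = 16.944 m while reacting, then v²/(2a_F) = 287.113 / 15.600 = 18.405 m while braking, for a total of 16.944 + 18.405 = 35.349 m.
Since a_F ≤ a_L and the follower starts braking later, the follower is never slower than the leader, so the closest approach is when both have stopped.
Minimum gap = 35.349 − 18.172 = 17.177 m.

Minimum gap ≈ 17 m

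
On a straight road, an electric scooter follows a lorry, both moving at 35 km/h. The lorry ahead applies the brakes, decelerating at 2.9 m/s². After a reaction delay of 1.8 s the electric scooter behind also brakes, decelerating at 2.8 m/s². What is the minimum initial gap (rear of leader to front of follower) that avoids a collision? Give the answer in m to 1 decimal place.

Minimum gap ≈ 18.1 m

35 km/h ÷ 3.6 = 9.7222 m/s.
Leader travels v²/(2a_L) = 94.521 / 5.800 = 16.297 m before stopping.
Follower covers v·t_r = 9.7222 × 1.8 = 17.500 m while reacting, then v²/(2a_F) = 94.521 / 5.600 = 16.879 m while braking, for a total of 17.500 + 16.879 = 34.379 m.
Since a_F ≤ a_L and the follower starts braking later, the follower is never slower than the leader, so the closest approach is when both have stopped.
Minimum gap = 34.379 − 16.297 = 18.082 m.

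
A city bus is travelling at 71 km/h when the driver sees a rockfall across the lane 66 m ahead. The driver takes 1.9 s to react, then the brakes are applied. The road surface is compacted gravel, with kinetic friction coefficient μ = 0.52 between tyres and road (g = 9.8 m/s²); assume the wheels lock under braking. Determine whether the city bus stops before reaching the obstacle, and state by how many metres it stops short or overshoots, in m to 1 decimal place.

No — it overshoots by 9.6 m

71 km/h ÷ 3.6 = 19.7222 m/s.
a = μg = 0.52 × 9.8 = 5.096 m/s².
Reaction distance = 19.7222 × 1.9 = 37.472 m.
Braking distance = v²/(2a) = 388.965 / 10.192 = 38.164 m.
Total stopping distance = 37.472 + 38.164 = 75.636 m, vs 66 m available — it cannot stop in time and overshoots by 75.636 − 66 = 9.636 m.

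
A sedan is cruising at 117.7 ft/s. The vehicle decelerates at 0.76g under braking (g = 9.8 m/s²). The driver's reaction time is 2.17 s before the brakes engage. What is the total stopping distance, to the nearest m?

Total stopping distance ≈ 164 m

117.7 ft/s × 0.3048 = 35.8750 m/s.
a = 0.76 × 9.8 = 7.448 m/s².
Reaction distance = v·t_r = 35.8750 × 2.17 = 77.849 m.
Braking distance = v²/(2a) = 35.8750² / (2 × 7.448) = 1287.016 / 14.896 = 86.400 m.
Total = 77.849 + 86.400 = 164.249 m.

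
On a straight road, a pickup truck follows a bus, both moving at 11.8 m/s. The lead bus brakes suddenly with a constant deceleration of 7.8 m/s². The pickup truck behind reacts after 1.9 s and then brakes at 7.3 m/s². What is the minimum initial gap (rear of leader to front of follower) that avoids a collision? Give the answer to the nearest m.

Minimum gap ≈ 23 m

Leader travels v²/(2a_L) = 139.240 / 15.600 = 8.926 m before stopping.
Follower covers v·t_r = 11.8000 × 1.9 = 22.420 m while reacting, then v²/(2a_F) = 139.240 / 14.600 = 9.537 m while braking, for a total of 22.420 + 9.537 = 31.957 m.
Since a_F ≤ a_L and the follower starts braking later, the follower is never slower than the leader, so the closest approach is when both have stopped.
Minimum gap = 31.957 − 8.926 = 23.031 m.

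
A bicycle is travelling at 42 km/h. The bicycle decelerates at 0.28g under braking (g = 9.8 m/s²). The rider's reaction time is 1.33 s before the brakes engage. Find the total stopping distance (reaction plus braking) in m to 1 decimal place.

Total stopping distance ≈ 40.3 m

42 km/h ÷ 3.6 = 11.6667 m/s.
a = 0.28 × 9.8 = 2.744 m/s².
Reaction distance = v·t_r = 11.6667 × 1.33 = 15.517 m.
Braking distance = v²/(2a) = 11.6667² / (2 × 2.744) = 136.112 / 5.488 = 24.802 m.
Total = 15.517 + 24.802 = 40.319 m.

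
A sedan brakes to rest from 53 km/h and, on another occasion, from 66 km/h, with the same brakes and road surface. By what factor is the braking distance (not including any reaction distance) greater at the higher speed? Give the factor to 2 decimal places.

Braking distance d = v²/(2a), so with a fixed, d ∝ v².
Factor = (66/53)² = 1.2453² = 1.5508.

Factor ≈ 1.55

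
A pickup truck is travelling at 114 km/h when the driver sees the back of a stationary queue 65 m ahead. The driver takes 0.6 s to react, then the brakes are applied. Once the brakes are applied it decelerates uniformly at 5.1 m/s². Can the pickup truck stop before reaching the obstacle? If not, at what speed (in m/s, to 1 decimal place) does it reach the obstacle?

No — it strikes the obstacle at 23.1 m/s

114 km/h ÷ 3.6 = 31.6667 m/s.
Reaction distance = 31.6667 × 0.6 = 19.000 m.
Braking distance needed to stop: v²/(2a) = 1002.780 / 10.200 = 98.312 m, so total needed = 19.000 + 98.312 = 117.312 m > 65 m — it cannot stop.
Distance remaining when braking begins: 65 − 19.000 = 46.000 m.
v² = v₀² − 2a·d = 1002.780 − 2 × 5.100 × 46.000 = 533.580 m²/s².
v = √533.580 = 23.099 m/s.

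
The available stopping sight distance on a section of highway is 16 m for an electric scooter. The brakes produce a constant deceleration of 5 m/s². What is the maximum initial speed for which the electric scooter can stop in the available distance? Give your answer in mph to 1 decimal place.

Maximum speed ≈ 28.3 mph

v²/(2a) = d ⇒ v = √(2 × 5.000 × 16) = √160.00 = 12.6491 m/s.
12.6491 m/s ÷ 0.44704 = 28.295 mph.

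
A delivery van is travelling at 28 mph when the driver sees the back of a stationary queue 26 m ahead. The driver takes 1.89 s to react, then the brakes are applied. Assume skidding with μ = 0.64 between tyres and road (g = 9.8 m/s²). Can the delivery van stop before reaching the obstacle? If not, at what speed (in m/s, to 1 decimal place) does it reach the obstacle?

No — it strikes the obstacle at 11.3 m/s

28 mph × 0.44704 = 12.5171 m/s.
a = μg = 0.64 × 9.8 = 6.272 m/s².
Reaction distance = 12.5171 × 1.89 = 23.657 m.
Braking distance needed to stop: v²/(2a) = 156.678 / 12.544 = 12.490 m, so total needed = 23.657 + 12.490 = 36.147 m > 26 m — it cannot stop.
Distance remaining when braking begins: 26 − 23.657 = 2.343 m.
v² = v₀² − 2a·d = 156.678 − 2 × 6.272 × 2.343 = 127.287 m²/s².
v = √127.287 = 11.282 m/s.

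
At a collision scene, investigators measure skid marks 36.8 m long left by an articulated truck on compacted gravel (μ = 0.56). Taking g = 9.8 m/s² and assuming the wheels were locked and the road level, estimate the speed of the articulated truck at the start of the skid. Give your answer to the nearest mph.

Initial speed ≈ 45 mph

Deceleration a = μg = 0.56 × 9.8 = 5.488 m/s².
v = √(2a·d) = √(2 × 5.488 × 36.8) = √403.917 = 20.0977 m/s.
= 20.0977 ÷ 0.44704 = 44.957 mph.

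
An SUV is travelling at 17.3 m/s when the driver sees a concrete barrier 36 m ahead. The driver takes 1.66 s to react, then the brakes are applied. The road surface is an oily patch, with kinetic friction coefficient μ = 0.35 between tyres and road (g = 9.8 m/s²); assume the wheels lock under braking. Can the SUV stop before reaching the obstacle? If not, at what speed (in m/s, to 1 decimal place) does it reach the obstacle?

No — it strikes the obstacle at 15.8 m/s

a = μg = 0.35 × 9.8 = 3.430 m/s².
Reaction distance = 17.3000 × 1.66 = 28.718 m.
Braking distance needed to stop: v²/(2a) = 299.290 / 6.860 = 43.628 m, so total needed = 28.718 + 43.628 = 72.346 m > 36 m — it cannot stop.
Distance remaining when braking begins: 36 − 28.718 = 7.282 m.
v² = v₀² − 2a·d = 299.290 − 2 × 3.430 × 7.282 = 249.335 m²/s².
v = √249.335 = 15.790 m/s.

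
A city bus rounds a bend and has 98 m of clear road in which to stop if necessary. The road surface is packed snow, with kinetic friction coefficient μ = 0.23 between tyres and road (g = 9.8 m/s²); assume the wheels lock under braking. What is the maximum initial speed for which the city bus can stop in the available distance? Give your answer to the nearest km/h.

a = μg = 0.23 × 9.8 = 2.254 m/s².
v²/(2a) = d ⇒ v = √(2 × 2.254 × 98) = √441.78 = 21.0186 m/s.
21.0186 m/s × 3.6 = 75.667 km/h.

Maximum speed ≈ 76 km/h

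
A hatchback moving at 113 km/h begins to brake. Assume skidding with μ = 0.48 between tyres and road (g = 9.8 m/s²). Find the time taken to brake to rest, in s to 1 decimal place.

113 km/h ÷ 3.6 = 31.3889 m/s.
a = μg = 0.48 × 9.8 = 4.704 m/s².
Braking time = v/a = 31.3889 / 4.704 = 6.673 s.

Braking time ≈ 6.7 s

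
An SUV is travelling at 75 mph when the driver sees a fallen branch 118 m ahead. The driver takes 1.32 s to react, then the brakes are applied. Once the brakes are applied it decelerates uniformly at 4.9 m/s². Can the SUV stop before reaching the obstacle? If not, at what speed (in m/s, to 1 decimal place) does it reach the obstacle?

No — it strikes the obstacle at 20.0 m/s

75 mph × 0.44704 = 33.5280 m/s.
Reaction distance = 33.5280 × 1.32 = 44.257 m.
Braking distance needed to stop: v²/(2a) = 1124.127 / 9.800 = 114.707 m, so total needed = 44.257 + 114.707 = 158.964 m > 118 m — it cannot stop.
Distance remaining when braking begins: 118 − 44.257 = 73.743 m.
v² = v₀² − 2a·d = 1124.127 − 2 × 4.900 × 73.743 = 401.446 m²/s².
v = √401.446 = 20.036 m/s.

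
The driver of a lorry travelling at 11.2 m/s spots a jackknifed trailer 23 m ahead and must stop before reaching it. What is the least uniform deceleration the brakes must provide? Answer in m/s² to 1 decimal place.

v² = 2a·d ⇒ a = v²/(2d) = 11.2000² / (2 × 23.000) = 125.440 / 46.000 = 2.7270 m/s².

Required deceleration ≈ 2.7 m/s²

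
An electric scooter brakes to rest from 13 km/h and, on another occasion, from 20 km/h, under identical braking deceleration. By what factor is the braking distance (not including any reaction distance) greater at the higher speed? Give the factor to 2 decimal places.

Factor ≈ 2.37

Braking distance d = v²/(2a), so with a fixed, d ∝ v².
Factor = (20/13)² = 1.5385² = 2.3670.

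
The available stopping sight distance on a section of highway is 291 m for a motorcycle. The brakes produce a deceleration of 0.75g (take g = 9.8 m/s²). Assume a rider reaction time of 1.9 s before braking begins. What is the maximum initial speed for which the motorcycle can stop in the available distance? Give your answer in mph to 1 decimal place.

a = 0.75 × 9.8 = 7.350 m/s².
Stopping distance: v·t_r + v²/(2a) = 291 with t_r = 1.9 s and a = 7.350 m/s².
So v² + 27.930 v − 4277.70 = 0.
Positive root: v = −a·t_r + √((a·t_r)² + 2a·d) = −13.965 + √(195.021 + 4277.70) = 52.9134 m/s.
52.9134 m/s ÷ 0.44704 = 118.364 mph.

Maximum speed ≈ 118.4 mph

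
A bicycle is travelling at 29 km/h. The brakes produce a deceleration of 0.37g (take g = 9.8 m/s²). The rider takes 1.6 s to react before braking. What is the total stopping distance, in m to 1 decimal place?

Total stopping distance ≈ 21.8 m

29 km/h ÷ 3.6 = 8.0556 m/s.
a = 0.37 × 9.8 = 3.626 m/s².
Reaction distance = v·t_r = 8.0556 × 1.6 = 12.889 m.
Braking distance = v²/(2a) = 8.0556² / (2 × 3.626) = 64.893 / 7.252 = 8.948 m.
Total = 12.889 + 8.948 = 21.837 m.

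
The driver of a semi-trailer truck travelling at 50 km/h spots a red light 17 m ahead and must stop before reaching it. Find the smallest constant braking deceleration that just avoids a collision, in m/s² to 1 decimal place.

50 km/h ÷ 3.6 = 13.8889 m/s.
v² = 2a·d ⇒ a = v²/(2d) = 13.8889² / (2 × 17.000) = 192.902 / 34.000 = 5.6736 m/s².

Required deceleration ≈ 5.7 m/s²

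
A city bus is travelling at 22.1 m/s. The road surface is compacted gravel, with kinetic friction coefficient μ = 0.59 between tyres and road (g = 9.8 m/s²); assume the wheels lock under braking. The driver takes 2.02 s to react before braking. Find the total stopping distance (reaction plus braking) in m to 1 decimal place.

Total stopping distance ≈ 86.9 m

a = μg = 0.59 × 9.8 = 5.782 m/s².
Reaction distance = v·t_r = 22.1000 × 2.02 = 44.642 m.
Braking distance = v²/(2a) = 22.1000² / (2 × 5.782) = 488.410 / 11.564 = 42.235 m.
Total = 44.642 + 42.235 = 86.877 m.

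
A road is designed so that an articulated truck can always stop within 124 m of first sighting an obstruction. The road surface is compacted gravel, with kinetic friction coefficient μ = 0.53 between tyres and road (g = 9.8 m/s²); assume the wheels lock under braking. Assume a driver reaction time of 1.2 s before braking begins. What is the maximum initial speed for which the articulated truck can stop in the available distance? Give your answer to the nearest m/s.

a = μg = 0.53 × 9.8 = 5.194 m/s².
Stopping distance: v·t_r + v²/(2a) = 124 with t_r = 1.2 s and a = 5.194 m/s².
So v² + 12.466 v − 1288.11 = 0.
Positive root: v = −a·t_r + √((a·t_r)² + 2a·d) = −6.233 + √(38.850 + 1288.11) = 30.1945 m/s.

Maximum speed ≈ 30 m/s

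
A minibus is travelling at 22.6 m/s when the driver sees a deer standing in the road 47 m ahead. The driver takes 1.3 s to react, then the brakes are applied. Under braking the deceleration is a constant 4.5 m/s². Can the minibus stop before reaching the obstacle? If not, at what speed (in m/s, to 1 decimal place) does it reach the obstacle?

No — it strikes the obstacle at 18.8 m/s

Reaction distance = 22.6000 × 1.3 = 29.380 m.
Braking distance needed to stop: v²/(2a) = 510.760 / 9.000 = 56.751 m, so total needed = 29.380 + 56.751 = 86.131 m > 47 m — it cannot stop.
Distance remaining when braking begins: 47 − 29.380 = 17.620 m.
v² = v₀² − 2a·d = 510.760 − 2 × 4.500 × 17.620 = 352.180 m²/s².
v = √352.180 = 18.766 m/s.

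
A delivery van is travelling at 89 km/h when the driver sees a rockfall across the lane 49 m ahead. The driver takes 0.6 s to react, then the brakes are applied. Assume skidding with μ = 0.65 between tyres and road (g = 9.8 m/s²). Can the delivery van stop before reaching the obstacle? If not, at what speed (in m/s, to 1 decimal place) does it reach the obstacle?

89 km/h ÷ 3.6 = 24.7222 m/s.
a = μg = 0.65 × 9.8 = 6.370 m/s².
Reaction distance = 24.7222 × 0.6 = 14.833 m.
Braking distance needed to stop: v²/(2a) = 611.187 / 12.740 = 47.974 m, so total needed = 14.833 + 47.974 = 62.807 m > 49 m — it cannot stop.
Distance remaining when braking begins: 49 − 14.833 = 34.167 m.
v² = v₀² − 2a·d = 611.187 − 2 × 6.370 × 34.167 = 175.899 m²/s².
v = √175.899 = 13.263 m/s.

No — it strikes the obstacle at 13.3 m/s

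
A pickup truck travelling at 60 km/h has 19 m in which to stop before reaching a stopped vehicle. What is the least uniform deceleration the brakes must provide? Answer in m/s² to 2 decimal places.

Required deceleration ≈ 7.31 m/s²

60 km/h ÷ 3.6 = 16.6667 m/s.
v² = 2a·d ⇒ a = v²/(2d) = 16.6667² / (2 × 19.000) = 277.779 / 38.000 = 7.3100 m/s².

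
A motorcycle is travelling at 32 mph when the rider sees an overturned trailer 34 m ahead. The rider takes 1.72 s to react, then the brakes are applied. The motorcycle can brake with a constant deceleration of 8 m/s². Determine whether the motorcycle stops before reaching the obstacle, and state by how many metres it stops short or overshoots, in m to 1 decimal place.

32 mph × 0.44704 = 14.3053 m/s.
Reaction distance = 14.3053 × 1.72 = 24.605 m.
Braking distance = v²/(2a) = 204.642 / 16.000 = 12.790 m.
Total stopping distance = 24.605 + 12.790 = 37.395 m, vs 34 m available — it cannot stop in time and overshoots by 37.395 − 34 = 3.395 m.

No — it overshoots by 3.4 m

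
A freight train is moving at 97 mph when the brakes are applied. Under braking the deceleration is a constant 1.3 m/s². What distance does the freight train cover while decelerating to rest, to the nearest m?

Braking distance ≈ 723 m

97 mph × 0.44704 = 43.3629 m/s.
Braking distance = v²/(2a) = 43.3629² / (2 × 1.300) = 1880.341 / 2.600 = 723.208 m.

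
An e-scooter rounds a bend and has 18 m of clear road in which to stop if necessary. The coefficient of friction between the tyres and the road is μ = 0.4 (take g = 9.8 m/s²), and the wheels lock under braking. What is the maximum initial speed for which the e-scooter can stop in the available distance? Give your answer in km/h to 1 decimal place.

Maximum speed ≈ 42.8 km/h

a = μg = 0.4 × 9.8 = 3.920 m/s².
v²/(2a) = d ⇒ v = √(2 × 3.920 × 18) = √141.12 = 11.8794 m/s.
11.8794 m/s × 3.6 = 42.766 km/h.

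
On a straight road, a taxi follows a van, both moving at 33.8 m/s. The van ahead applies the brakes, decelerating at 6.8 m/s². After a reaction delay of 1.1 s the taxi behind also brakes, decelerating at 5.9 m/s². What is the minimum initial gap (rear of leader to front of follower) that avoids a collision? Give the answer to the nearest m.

Leader travels v²/(2a_L) = 1142.440 / 13.600 = 84.003 m before stopping.
Follower covers v·t_r = 33.8000 × 1.1 = 37.180 m while reacting, then v²/(2a_F) = 1142.440 / 11.800 = 96.817 m while braking, for a total of 37.180 + 96.817 = 133.997 m.
Since a_F ≤ a_L and the follower starts braking later, the follower is never slower than the leader, so the closest approach is when both have stopped.
Minimum gap = 133.997 − 84.003 = 49.994 m.

Minimum gap ≈ 50 m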